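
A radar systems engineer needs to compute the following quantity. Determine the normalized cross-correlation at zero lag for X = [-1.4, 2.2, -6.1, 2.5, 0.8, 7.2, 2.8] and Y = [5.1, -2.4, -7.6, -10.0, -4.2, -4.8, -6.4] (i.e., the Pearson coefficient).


Pearson correlation coefficient (population):
r = cov(X,Y) / (std(X) * std(Y))
Mean X = 1.1429, Mean Y = -4.3286
Cov(X,Y) = -1.753061
Std(X) = 3.806707, Std(Y) = 4.472364
r = -0.103

-0.103


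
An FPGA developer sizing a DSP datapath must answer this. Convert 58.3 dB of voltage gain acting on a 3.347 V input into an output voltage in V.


Output voltage from dB gain:
V_out = V_in * 10^(gain_dB / 20)
      = 3.347 * 10^(58.3 / 20)
      = 3.347 * 822.24265
      = 2752.0461 V

2752.0461 V


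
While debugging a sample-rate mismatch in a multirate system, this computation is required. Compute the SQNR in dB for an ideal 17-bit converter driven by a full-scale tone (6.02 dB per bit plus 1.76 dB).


Theoretical SNR for a full-scale sinusoid:
SNR = 6.02 * N + 1.76
    = 6.02 * 17 + 1.76
    = 102.34 + 1.76
    = 104.1 dB

104.1 dB


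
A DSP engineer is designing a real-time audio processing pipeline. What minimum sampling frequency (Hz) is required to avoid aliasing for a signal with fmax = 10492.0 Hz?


The Nyquist rate is twice the maximum frequency component.
fs_min = 2 * fmax
      = 2 * 10492.0
      = 20984.0 Hz

20984.0


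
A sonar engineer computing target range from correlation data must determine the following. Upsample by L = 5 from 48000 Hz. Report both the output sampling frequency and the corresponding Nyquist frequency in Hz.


Step 1 — output sample rate after interpolation by L:
fs_out = L * fs_in = 5 * 48000 = 240000 Hz

Step 2 — Nyquist frequency of the output stream:
f_Nyq = fs_out / 2 = 240000 / 2 = 120000.0 Hz

fs_out = 240000 Hz; f_Nyquist = 120000.0 Hz


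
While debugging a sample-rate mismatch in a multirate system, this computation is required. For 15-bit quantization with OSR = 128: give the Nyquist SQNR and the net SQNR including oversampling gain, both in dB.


Step 1 — baseline SQNR at Nyquist:
SQNR_base = 6.02*N + 1.76
          = 6.02*15 + 1.76
          = 92.06 dB

Step 2 — oversampling processing gain:
G = 10*log10(OSR) = 10*log10(128) = 21.07 dB

Step 3 — total:
SQNR_total = 92.06 + 21.07 = 113.13 dB

Base SQNR = 92.06 dB; oversampled SQNR = 113.13 dB


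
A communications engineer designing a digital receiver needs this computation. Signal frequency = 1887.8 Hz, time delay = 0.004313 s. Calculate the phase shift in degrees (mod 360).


Phase shift from frequency and time delay:
phi = 360 * f * t_delay
    = 360 * 1887.8 * 0.004313
    = 2931.15 degrees
    mod 360 = 51.15 degrees

51.15 degrees


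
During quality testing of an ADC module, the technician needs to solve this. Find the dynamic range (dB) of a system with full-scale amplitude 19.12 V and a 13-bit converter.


Dynamic range from full-scale to LSB:
V_min = V_max / 2^bits = 19.12 / 2^13
DR = 20 * log10(V_max / V_min)
   = 20 * log10(2^13)
   = 20 * 13 * log10(2)
   = 78.27 dB

78.27 dB


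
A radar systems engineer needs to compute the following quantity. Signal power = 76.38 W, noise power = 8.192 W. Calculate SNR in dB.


SNR in decibels:
SNR = 10 * log10(Ps / Pn)
    = 10 * log10(76.38 / 8.192)
    = 10 * log10(9.3237)
    = 10 * 0.9696
    = 9.7 dB

9.7 dB


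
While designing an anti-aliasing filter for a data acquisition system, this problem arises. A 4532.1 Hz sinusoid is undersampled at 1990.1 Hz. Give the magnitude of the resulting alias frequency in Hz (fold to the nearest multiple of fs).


Compute the nearest integer multiple of fs to the signal:
n = round(4532.1 / 1990.1) = 2
f_alias = |4532.1 - 2 * 1990.1|
        = |4532.1 - 3980.2|
        = 551.9 Hz

551.9


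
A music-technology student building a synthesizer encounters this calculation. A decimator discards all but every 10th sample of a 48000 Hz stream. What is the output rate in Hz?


Decimation reduces the sample rate:
fs_out = fs_in / M
       = 48000 / 10
       = 4800.0 Hz

4800.0 Hz


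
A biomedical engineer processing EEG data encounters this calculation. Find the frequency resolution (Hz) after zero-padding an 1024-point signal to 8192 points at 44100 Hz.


Frequency resolution after zero-padding:
N_padded = 1024 * 8 = 8192
df = fs / N_padded
   = 44100 / 8192
   = 5.3833 Hz

5.3833 Hz


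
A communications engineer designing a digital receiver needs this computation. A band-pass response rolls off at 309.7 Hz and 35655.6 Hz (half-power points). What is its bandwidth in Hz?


Bandwidth is the difference of -3dB frequencies:
BW = f_high - f_low
   = 35655.6 - 309.7
   = 35345.9 Hz

35345.9 Hz


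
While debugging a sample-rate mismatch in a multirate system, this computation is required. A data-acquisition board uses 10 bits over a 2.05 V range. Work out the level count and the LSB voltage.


Step 1 — number of quantization levels:
L = 2^N = 2^10 = 1024

Step 2 — LSB step size:
delta = Vfs / L
      = 2.05 / 1024
      = 0.00200195 V

Levels = 1024; step size = 0.00200195 V


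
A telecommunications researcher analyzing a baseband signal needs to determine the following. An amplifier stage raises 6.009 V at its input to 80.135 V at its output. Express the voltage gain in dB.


Voltage gain in dB:
G = 20 * log10(Vout / Vin)
  = 20 * log10(80.135 / 6.009)
  = 20 * log10(13.33583)
  = 20 * 1.12502
  = 22.5 dB

22.5 dB


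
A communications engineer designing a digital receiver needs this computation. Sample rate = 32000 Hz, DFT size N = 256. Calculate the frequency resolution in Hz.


DFT frequency resolution:
df = fs / N
   = 32000 / 256
   = 125.0 Hz

125.0 Hz


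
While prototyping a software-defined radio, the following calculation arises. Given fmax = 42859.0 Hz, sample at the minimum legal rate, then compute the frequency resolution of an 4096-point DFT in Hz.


Step 1 — Nyquist sampling rate:
fs = 2 * fmax = 2 * 42859.0 = 85718.0 Hz

Step 2 — DFT bin spacing:
df = fs / N = 85718.0 / 4096 = 20.9272 Hz

20.9272 Hz


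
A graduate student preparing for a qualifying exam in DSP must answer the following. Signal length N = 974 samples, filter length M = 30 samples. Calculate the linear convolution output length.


Linear convolution output length:
L = N + M - 1
  = 974 + 30 - 1
  = 1003 samples

1003


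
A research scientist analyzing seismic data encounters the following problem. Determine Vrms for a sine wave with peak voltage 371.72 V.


RMS voltage for a sinusoidal waveform:
V_rms = V_peak / sqrt(2)
      = 371.72 / 1.414214
      = 262.846 V

262.846 V


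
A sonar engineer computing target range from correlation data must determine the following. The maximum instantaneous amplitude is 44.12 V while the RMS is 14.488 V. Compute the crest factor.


Crest factor is the ratio of peak to RMS:
CF = V_peak / V_rms
   = 44.12 / 14.488
   = 3.0453

3.0453


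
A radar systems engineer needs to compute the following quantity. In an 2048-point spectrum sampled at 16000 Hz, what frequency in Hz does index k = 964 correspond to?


Frequency of DFT bin k:
f_k = k * fs / N
    = 964 * 16000 / 2048
    = 15424000 / 2048
    = 7531.25 Hz

7531.25 Hz


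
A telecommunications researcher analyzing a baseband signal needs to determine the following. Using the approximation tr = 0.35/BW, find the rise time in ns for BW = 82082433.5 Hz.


Rise time from bandwidth relationship:
tr = 0.35 / BW
   = 0.35 / 82082433.5
   = 4.264006135e-09 s
   = 4.264 ns

4.264 ns


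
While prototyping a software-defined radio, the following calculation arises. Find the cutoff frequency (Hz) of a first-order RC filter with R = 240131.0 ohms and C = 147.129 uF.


Cutoff frequency of a first-order RC filter:
fc = 1 / (2 * pi * R * C)
C = 147.129 uF = 0.000147129 F
fc = 1 / (2 * pi * 240131.0 * 0.000147129)
   = 1 / 221.98640653341
   = 0.004505 Hz

0.004505 Hz


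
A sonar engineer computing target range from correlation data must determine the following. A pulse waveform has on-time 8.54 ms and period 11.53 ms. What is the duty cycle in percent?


Duty cycle as a percentage:
DC = (t_on / T) * 100
   = (8.54 / 11.53) * 100
   = 0.740676 * 100
   = 74.07 %

74.07 %


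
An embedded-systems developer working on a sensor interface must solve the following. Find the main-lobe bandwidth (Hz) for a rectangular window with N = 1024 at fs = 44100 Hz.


Main lobe width for a rectangular window:
Width = 2 * fs / N
      = 2 * 44100 / 1024
      = 88200 / 1024
      = 86.133 Hz

86.133 Hz


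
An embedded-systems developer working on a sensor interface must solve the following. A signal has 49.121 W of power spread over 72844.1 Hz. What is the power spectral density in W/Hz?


Power spectral density:
PSD = P / BW
    = 49.121 / 72844.1
    = 0.00067433 W/Hz

0.00067433 W/Hz


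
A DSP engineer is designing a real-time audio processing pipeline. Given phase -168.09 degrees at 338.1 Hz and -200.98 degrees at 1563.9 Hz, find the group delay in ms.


Group delay from phase difference:
tau = -d(phi)/d(omega)
d(phi) = -32.89 deg = -0.574039 rad
d(omega) = 2*pi*(1563.9 - 338.1) = 7701.9285 rad/s
tau = -(-0.574039) / 7701.9285
    = 0.0745 ms

0.0745 ms


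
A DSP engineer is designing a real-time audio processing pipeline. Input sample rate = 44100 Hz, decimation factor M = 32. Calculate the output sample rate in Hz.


Decimation reduces the sample rate:
fs_out = fs_in / M
       = 44100 / 32
       = 1378.125 Hz

1378.125 Hz


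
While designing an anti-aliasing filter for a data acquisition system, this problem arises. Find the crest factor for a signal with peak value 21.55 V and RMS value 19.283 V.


Crest factor is the ratio of peak to RMS:
CF = V_peak / V_rms
   = 21.55 / 19.283
   = 1.1176

1.1176


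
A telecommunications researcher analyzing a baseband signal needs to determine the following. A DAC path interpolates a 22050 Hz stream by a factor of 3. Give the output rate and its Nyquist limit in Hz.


Step 1 — output sample rate after interpolation by L:
fs_out = L * fs_in = 3 * 22050 = 66150 Hz

Step 2 — Nyquist frequency of the output stream:
f_Nyq = fs_out / 2 = 66150 / 2 = 33075.0 Hz

fs_out = 66150 Hz; f_Nyquist = 33075.0 Hz


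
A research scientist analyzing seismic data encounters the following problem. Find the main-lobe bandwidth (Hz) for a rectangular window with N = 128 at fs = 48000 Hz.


Main lobe width for a rectangular window:
Width = 2 * fs / N
      = 2 * 48000 / 128
      = 96000 / 128
      = 750.0 Hz

750.0 Hz


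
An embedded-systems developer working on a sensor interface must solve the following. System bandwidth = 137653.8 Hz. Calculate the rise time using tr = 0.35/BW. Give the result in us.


Rise time from bandwidth relationship:
tr = 0.35 / BW
   = 0.35 / 137653.8
   = 2.54261052e-06 s
   = 2.5426 us

2.5426 us


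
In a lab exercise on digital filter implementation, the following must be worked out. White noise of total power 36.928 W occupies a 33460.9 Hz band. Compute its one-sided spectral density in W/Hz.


Power spectral density:
PSD = P / BW
    = 36.928 / 33460.9
    = 0.00110362 W/Hz

0.00110362 W/Hz


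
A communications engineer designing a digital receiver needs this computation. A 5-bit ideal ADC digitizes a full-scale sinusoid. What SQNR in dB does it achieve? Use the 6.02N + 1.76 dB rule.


Theoretical SNR for a full-scale sinusoid:
SNR = 6.02 * N + 1.76
    = 6.02 * 5 + 1.76
    = 30.1 + 1.76
    = 31.86 dB

31.86 dB


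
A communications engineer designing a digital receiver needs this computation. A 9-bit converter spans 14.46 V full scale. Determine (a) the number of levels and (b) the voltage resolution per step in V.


Step 1 — number of quantization levels:
L = 2^N = 2^9 = 512

Step 2 — LSB step size:
delta = Vfs / L
      = 14.46 / 512
      = 0.02824219 V

Levels = 512; step size = 0.02824219 V


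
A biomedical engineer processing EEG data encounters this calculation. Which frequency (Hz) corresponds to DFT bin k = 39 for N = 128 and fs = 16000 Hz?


Frequency of DFT bin k:
f_k = k * fs / N
    = 39 * 16000 / 128
    = 624000 / 128
    = 4875.0 Hz

4875.0 Hz


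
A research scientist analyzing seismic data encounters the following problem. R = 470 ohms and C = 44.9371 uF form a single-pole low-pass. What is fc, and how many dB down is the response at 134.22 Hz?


Step 1 — cutoff frequency:
fc = 1 / (2*pi*R*C)
C = 44.9371 uF = 4.49371e-05 F
fc = 1 / (2*pi*470*4.49371e-05)
   = 7.53559 Hz

Step 2 — magnitude at f = 134.22 Hz:
|H(f)| = 1 / sqrt(1 + (f/fc)^2)
f/fc = 134.22 / 7.53559 = 17.811479
|H| = 1 / sqrt(1 + 317.248784) = 0.0560553
|H|_dB = 20*log10(0.0560553) = -25.03 dB

fc = 7.53559 Hz; |H(134.22 Hz)| = -25.03 dB


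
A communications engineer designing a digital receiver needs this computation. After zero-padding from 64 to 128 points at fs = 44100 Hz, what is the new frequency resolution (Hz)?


Frequency resolution after zero-padding:
N_padded = 64 * 2 = 128
df = fs / N_padded
   = 44100 / 128
   = 344.5312 Hz

344.5312 Hz


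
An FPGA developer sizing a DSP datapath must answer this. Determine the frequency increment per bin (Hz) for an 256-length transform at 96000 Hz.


DFT frequency resolution:
df = fs / N
   = 96000 / 256
   = 375.0 Hz

375.0 Hz


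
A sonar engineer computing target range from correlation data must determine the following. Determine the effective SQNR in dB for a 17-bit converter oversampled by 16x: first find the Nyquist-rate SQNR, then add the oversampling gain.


Step 1 — baseline SQNR at Nyquist:
SQNR_base = 6.02*N + 1.76
          = 6.02*17 + 1.76
          = 104.1 dB

Step 2 — oversampling processing gain:
G = 10*log10(OSR) = 10*log10(16) = 12.04 dB

Step 3 — total:
SQNR_total = 104.1 + 12.04 = 116.14 dB

Base SQNR = 104.1 dB; oversampled SQNR = 116.14 dB


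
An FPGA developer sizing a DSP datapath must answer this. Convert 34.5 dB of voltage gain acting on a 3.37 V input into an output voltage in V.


Output voltage from dB gain:
V_out = V_in * 10^(gain_dB / 20)
      = 3.37 * 10^(34.5 / 20)
      = 3.37 * 53.088444
      = 178.9081 V

178.9081 V


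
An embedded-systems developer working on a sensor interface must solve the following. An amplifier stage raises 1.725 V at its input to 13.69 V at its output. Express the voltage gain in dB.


Voltage gain in dB:
G = 20 * log10(Vout / Vin)
  = 20 * log10(13.69 / 1.725)
  = 20 * log10(7.936232)
  = 20 * 0.899614
  = 17.99 dB

17.99 dB


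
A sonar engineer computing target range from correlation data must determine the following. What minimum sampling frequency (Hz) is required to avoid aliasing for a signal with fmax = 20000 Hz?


The Nyquist rate is twice the maximum frequency component.
fs_min = 2 * fmax
      = 2 * 20000
      = 40000 Hz

40000


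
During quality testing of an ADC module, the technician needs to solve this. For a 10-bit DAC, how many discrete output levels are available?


Number of quantization levels = 2^N
= 2^10
= 1024

1024


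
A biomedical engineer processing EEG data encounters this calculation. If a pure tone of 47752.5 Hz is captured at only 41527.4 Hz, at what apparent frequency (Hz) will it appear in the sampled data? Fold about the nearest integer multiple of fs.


Compute the nearest integer multiple of fs to the signal:
n = round(47752.5 / 41527.4) = 1
f_alias = |47752.5 - 1 * 41527.4|
        = |47752.5 - 41527.4|
        = 6225.1 Hz

6225.1


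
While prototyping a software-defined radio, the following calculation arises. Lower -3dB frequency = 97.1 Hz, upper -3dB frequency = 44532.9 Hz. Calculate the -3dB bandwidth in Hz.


Bandwidth is the difference of -3dB frequencies:
BW = f_high - f_low
   = 44532.9 - 97.1
   = 44435.8 Hz

44435.8 Hz


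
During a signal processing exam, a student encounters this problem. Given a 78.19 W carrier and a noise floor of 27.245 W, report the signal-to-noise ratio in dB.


SNR in decibels:
SNR = 10 * log10(Ps / Pn)
    = 10 * log10(78.19 / 27.245)
    = 10 * log10(2.8699)
    = 10 * 0.4579
    = 4.58 dB

4.58 dB


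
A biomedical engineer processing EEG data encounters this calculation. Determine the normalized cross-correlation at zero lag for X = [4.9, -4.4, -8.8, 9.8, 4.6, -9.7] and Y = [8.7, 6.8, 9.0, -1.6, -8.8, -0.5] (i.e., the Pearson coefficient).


Pearson correlation coefficient (population):
r = cov(X,Y) / (std(X) * std(Y))
Mean X = -0.6, Mean Y = 2.2667
Cov(X,Y) = -18.273333
Std(X) = 7.415524, Std(Y) = 6.485282
r = -0.38

-0.38


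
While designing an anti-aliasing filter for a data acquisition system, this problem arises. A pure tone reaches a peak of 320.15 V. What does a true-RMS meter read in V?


RMS voltage for a sinusoidal waveform:
V_rms = V_peak / sqrt(2)
      = 320.15 / 1.414214
      = 226.38 V

226.38 V


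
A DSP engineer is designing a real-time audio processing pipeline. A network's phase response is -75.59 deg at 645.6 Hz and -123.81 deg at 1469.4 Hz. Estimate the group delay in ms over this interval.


Group delay from phase difference:
tau = -d(phi)/d(omega)
d(phi) = -48.22 deg = -0.841598 rad
d(omega) = 2*pi*(1469.4 - 645.6) = 5176.0881 rad/s
tau = -(-0.841598) / 5176.0881
    = 0.1626 ms

0.1626 ms


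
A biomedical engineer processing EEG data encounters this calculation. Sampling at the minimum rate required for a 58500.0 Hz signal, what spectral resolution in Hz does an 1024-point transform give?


Step 1 — Nyquist sampling rate:
fs = 2 * fmax = 2 * 58500.0 = 117000.0 Hz

Step 2 — DFT bin spacing:
df = fs / N = 117000.0 / 1024 = 114.2578 Hz

114.2578 Hz


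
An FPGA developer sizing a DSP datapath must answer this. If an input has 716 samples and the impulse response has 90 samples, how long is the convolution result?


Linear convolution output length:
L = N + M - 1
  = 716 + 90 - 1
  = 805 samples

805


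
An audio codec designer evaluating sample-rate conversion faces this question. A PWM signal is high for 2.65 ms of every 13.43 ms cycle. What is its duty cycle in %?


Duty cycle as a percentage:
DC = (t_on / T) * 100
   = (2.65 / 13.43) * 100
   = 0.197319 * 100
   = 19.73 %

19.73 %


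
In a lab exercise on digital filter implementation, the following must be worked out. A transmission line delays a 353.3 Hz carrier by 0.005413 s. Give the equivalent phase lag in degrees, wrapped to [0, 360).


Phase shift from frequency and time delay:
phi = 360 * f * t_delay
    = 360 * 353.3 * 0.005413
    = 688.47 degrees
    mod 360 = 328.47 degrees

328.47 degrees


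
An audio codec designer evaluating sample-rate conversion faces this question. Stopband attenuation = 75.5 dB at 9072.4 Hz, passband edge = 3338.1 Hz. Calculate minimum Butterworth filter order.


Butterworth filter order formula:
n = log10(10^(A/10) - 1) / (2 * log10(f_stop/f_pass))
10^(75.5/10) - 1 = 35481337.9234
f_stop/f_pass = 9072.4 / 3338.1 = 2.7178
n = 8.6937 -> ceil = 9

9


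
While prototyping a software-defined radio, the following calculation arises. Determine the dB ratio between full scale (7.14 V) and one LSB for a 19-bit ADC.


Dynamic range from full-scale to LSB:
V_min = V_max / 2^bits = 7.14 / 2^19
DR = 20 * log10(V_max / V_min)
   = 20 * log10(2^19)
   = 20 * 19 * log10(2)
   = 114.39 dB

114.39 dB


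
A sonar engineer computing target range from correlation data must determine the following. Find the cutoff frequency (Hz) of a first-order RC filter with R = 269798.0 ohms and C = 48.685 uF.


Cutoff frequency of a first-order RC filter:
fc = 1 / (2 * pi * R * C)
C = 48.685 uF = 4.8685e-05 F
fc = 1 / (2 * pi * 269798.0 * 4.8685e-05)
   = 1 / 82.530365534521
   = 0.012117 Hz

0.012117 Hz


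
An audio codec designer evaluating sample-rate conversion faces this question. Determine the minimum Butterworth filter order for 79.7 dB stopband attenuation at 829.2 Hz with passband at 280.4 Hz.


Butterworth filter order formula:
n = log10(10^(A/10) - 1) / (2 * log10(f_stop/f_pass))
10^(79.7/10) - 1 = 93325429.0797
f_stop/f_pass = 829.2 / 280.4 = 2.9572
n = 8.4629 -> ceil = 9

9


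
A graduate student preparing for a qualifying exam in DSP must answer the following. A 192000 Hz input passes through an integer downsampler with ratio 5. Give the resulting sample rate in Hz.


Decimation reduces the sample rate:
fs_out = fs_in / M
       = 192000 / 5
       = 38400.0 Hz

38400.0 Hz


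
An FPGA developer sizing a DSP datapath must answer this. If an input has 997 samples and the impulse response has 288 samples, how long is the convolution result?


Linear convolution output length:
L = N + M - 1
  = 997 + 288 - 1
  = 1284 samples

1284


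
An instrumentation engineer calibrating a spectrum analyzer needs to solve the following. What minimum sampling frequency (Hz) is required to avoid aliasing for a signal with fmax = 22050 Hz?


The Nyquist rate is twice the maximum frequency component.
fs_min = 2 * fmax
      = 2 * 22050
      = 44100 Hz

44100


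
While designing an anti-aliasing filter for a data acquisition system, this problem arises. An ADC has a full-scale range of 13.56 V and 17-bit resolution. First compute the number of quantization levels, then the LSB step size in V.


Step 1 — number of quantization levels:
L = 2^N = 2^17 = 131072

Step 2 — LSB step size:
delta = Vfs / L
      = 13.56 / 131072
      = 0.00010345 V

Levels = 131072; step size = 0.00010345 V


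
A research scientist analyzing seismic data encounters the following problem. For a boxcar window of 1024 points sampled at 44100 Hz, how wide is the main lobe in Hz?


Main lobe width for a rectangular window:
Width = 2 * fs / N
      = 2 * 44100 / 1024
      = 88200 / 1024
      = 86.133 Hz

86.133 Hz


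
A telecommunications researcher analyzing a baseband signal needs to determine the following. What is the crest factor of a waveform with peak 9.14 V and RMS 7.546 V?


Crest factor is the ratio of peak to RMS:
CF = V_peak / V_rms
   = 9.14 / 7.546
   = 1.2112

1.2112


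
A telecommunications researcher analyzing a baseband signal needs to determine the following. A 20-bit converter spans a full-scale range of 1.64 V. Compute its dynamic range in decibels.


Dynamic range from full-scale to LSB:
V_min = V_max / 2^bits = 1.64 / 2^20
DR = 20 * log10(V_max / V_min)
   = 20 * log10(2^20)
   = 20 * 20 * log10(2)
   = 120.41 dB

120.41 dB


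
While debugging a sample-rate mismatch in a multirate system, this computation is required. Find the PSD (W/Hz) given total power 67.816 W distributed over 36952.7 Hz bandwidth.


Power spectral density:
PSD = P / BW
    = 67.816 / 36952.7
    = 0.00183521 W/Hz

0.00183521 W/Hz


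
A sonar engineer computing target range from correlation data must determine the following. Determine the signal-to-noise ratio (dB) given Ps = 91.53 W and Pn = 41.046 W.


SNR in decibels:
SNR = 10 * log10(Ps / Pn)
    = 10 * log10(91.53 / 41.046)
    = 10 * log10(2.2299)
    = 10 * 0.3483
    = 3.48 dB

3.48 dB


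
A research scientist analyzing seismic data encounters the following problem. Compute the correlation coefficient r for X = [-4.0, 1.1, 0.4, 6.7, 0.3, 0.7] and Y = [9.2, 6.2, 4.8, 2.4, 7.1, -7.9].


Pearson correlation coefficient (population):
r = cov(X,Y) / (std(X) * std(Y))
Mean X = 0.8667, Mean Y = 3.6333
Cov(X,Y) = -5.712222
Std(X) = 3.118048, Std(Y) = 5.560176
r = -0.3295

-0.3295


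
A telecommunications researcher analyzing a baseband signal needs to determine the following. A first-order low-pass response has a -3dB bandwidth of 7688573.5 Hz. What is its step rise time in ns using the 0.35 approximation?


Rise time from bandwidth relationship:
tr = 0.35 / BW
   = 0.35 / 7688573.5
   = 4.552209848e-08 s
   = 45.5221 ns

45.5221 ns


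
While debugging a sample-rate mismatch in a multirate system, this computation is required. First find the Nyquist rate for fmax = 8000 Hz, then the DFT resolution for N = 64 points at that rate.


Step 1 — Nyquist sampling rate:
fs = 2 * fmax = 2 * 8000 = 16000 Hz

Step 2 — DFT bin spacing:
df = fs / N = 16000 / 64 = 250.0 Hz

250.0 Hz


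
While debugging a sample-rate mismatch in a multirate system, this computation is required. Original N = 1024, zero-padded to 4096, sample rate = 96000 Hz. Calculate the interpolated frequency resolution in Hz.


Frequency resolution after zero-padding:
N_padded = 1024 * 4 = 4096
df = fs / N_padded
   = 96000 / 4096
   = 23.4375 Hz

23.4375 Hz


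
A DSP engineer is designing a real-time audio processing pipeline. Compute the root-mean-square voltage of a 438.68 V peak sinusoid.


RMS voltage for a sinusoidal waveform:
V_rms = V_peak / sqrt(2)
      = 438.68 / 1.414214
      = 310.194 V

310.194 V


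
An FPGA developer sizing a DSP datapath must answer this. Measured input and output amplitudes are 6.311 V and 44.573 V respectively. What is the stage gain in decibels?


Voltage gain in dB:
G = 20 * log10(Vout / Vin)
  = 20 * log10(44.573 / 6.311)
  = 20 * log10(7.062748)
  = 20 * 0.848974
  = 16.98 dB

16.98 dB


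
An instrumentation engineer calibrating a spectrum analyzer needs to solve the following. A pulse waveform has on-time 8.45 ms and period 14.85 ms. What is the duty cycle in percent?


Duty cycle as a percentage:
DC = (t_on / T) * 100
   = (8.45 / 14.85) * 100
   = 0.569024 * 100
   = 56.9 %

56.9 %


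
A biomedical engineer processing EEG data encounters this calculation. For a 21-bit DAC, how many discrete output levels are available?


Number of quantization levels = 2^N
= 2^21
= 2097152

2097152


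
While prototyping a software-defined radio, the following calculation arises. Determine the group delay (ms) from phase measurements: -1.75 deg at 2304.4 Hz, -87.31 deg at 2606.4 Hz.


Group delay from phase difference:
tau = -d(phi)/d(omega)
d(phi) = -85.56 deg = -1.493304 rad
d(omega) = 2*pi*(2606.4 - 2304.4) = 1897.522 rad/s
tau = -(-1.493304) / 1897.522
    = 0.787 ms

0.787 ms


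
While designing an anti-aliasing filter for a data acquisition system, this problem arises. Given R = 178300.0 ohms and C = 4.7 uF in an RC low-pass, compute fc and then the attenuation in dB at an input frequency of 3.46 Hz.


Step 1 — cutoff frequency:
fc = 1 / (2*pi*R*C)
C = 4.7 uF = 4.7e-06 F
fc = 1 / (2*pi*178300.0*4.7e-06)
   = 0.18992 Hz

Step 2 — magnitude at f = 3.46 Hz:
|H(f)| = 1 / sqrt(1 + (f/fc)^2)
f/fc = 3.46 / 0.18992 = 18.218197
|H| = 1 / sqrt(1 + 331.902702) = 0.0548077
|H|_dB = 20*log10(0.0548077) = -25.22 dB

fc = 0.18992 Hz; |H(3.46 Hz)| = -25.22 dB


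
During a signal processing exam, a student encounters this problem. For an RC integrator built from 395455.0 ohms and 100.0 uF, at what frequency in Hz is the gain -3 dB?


Cutoff frequency of a first-order RC filter:
fc = 1 / (2 * pi * R * C)
C = 100.0 uF = 0.0001 F
fc = 1 / (2 * pi * 395455.0 * 0.0001)
   = 1 / 248.47170456507
   = 0.004025 Hz

0.004025 Hz


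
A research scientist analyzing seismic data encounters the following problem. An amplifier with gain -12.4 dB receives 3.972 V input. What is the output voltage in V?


Output voltage from dB gain:
V_out = V_in * 10^(gain_dB / 20)
      = 3.972 * 10^(-12.4 / 20)
      = 3.972 * 0.239883
      = 0.9528 V

0.9528 V


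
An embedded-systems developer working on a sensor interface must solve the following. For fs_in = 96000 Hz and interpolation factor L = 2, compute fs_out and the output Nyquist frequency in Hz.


Step 1 — output sample rate after interpolation by L:
fs_out = L * fs_in = 2 * 96000 = 192000 Hz

Step 2 — Nyquist frequency of the output stream:
f_Nyq = fs_out / 2 = 192000 / 2 = 96000.0 Hz

fs_out = 192000 Hz; f_Nyquist = 96000.0 Hz


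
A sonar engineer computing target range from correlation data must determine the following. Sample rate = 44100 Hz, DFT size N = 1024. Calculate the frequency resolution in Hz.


DFT frequency resolution:
df = fs / N
   = 44100 / 1024
   = 43.0664 Hz

43.0664 Hz


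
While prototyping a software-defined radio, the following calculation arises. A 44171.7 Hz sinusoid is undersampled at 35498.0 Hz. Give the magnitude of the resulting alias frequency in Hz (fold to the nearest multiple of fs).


Compute the nearest integer multiple of fs to the signal:
n = round(44171.7 / 35498.0) = 1
f_alias = |44171.7 - 1 * 35498.0|
        = |44171.7 - 35498.0|
        = 8673.7 Hz

8673.7


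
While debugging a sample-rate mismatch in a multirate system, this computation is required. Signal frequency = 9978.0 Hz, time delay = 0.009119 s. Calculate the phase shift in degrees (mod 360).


Phase shift from frequency and time delay:
phi = 360 * f * t_delay
    = 360 * 9978.0 * 0.009119
    = 32756.18 degrees
    mod 360 = 356.18 degrees

356.18 degrees


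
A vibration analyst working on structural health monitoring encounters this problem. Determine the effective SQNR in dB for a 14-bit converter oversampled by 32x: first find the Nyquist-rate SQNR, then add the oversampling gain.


Step 1 — baseline SQNR at Nyquist:
SQNR_base = 6.02*N + 1.76
          = 6.02*14 + 1.76
          = 86.04 dB

Step 2 — oversampling processing gain:
G = 10*log10(OSR) = 10*log10(32) = 15.05 dB

Step 3 — total:
SQNR_total = 86.04 + 15.05 = 101.09 dB

Base SQNR = 86.04 dB; oversampled SQNR = 101.09 dB


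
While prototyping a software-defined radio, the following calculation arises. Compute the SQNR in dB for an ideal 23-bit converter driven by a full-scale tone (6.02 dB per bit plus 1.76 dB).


Theoretical SNR for a full-scale sinusoid:
SNR = 6.02 * N + 1.76
    = 6.02 * 23 + 1.76
    = 138.46 + 1.76
    = 140.22 dB

140.22 dB


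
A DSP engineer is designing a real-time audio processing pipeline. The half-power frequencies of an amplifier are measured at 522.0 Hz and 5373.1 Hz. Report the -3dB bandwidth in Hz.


Bandwidth is the difference of -3dB frequencies:
BW = f_high - f_low
   = 5373.1 - 522.0
   = 4851.1 Hz

4851.1 Hz


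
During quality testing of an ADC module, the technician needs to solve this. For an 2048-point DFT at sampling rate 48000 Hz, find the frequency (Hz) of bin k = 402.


Frequency of DFT bin k:
f_k = k * fs / N
    = 402 * 48000 / 2048
    = 19296000 / 2048
    = 9421.875 Hz

9421.875 Hz


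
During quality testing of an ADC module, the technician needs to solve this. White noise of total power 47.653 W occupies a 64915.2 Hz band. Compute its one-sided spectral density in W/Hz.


Power spectral density:
PSD = P / BW
    = 47.653 / 64915.2
    = 0.00073408 W/Hz

0.00073408 W/Hz


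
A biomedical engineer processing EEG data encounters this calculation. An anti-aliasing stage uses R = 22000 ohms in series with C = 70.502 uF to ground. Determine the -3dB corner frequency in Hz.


Cutoff frequency of a first-order RC filter:
fc = 1 / (2 * pi * R * C)
C = 70.502 uF = 7.0502e-05 F
fc = 1 / (2 * pi * 22000 * 7.0502e-05)
   = 1 / 9.7454968715891
   = 0.102611 Hz

0.102611 Hz


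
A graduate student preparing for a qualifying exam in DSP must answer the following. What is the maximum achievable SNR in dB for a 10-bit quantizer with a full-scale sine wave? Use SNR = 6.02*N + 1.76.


Theoretical SNR for a full-scale sinusoid:
SNR = 6.02 * N + 1.76
    = 6.02 * 10 + 1.76
    = 60.2 + 1.76
    = 61.96 dB

61.96 dB


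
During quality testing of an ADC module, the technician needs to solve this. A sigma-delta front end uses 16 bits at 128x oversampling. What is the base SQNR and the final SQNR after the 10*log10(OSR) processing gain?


Step 1 — baseline SQNR at Nyquist:
SQNR_base = 6.02*N + 1.76
          = 6.02*16 + 1.76
          = 98.08 dB

Step 2 — oversampling processing gain:
G = 10*log10(OSR) = 10*log10(128) = 21.07 dB

Step 3 — total:
SQNR_total = 98.08 + 21.07 = 119.15 dB

Base SQNR = 98.08 dB; oversampled SQNR = 119.15 dB


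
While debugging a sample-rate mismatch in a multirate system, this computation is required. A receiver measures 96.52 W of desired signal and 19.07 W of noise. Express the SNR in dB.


SNR in decibels:
SNR = 10 * log10(Ps / Pn)
    = 10 * log10(96.52 / 19.07)
    = 10 * log10(5.0614)
    = 10 * 0.7043
    = 7.04 dB

7.04 dB


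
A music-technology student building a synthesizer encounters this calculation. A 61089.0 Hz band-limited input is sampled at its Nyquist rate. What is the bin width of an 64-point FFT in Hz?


Step 1 — Nyquist sampling rate:
fs = 2 * fmax = 2 * 61089.0 = 122178.0 Hz

Step 2 — DFT bin spacing:
df = fs / N = 122178.0 / 64 = 1909.0312 Hz

1909.0312 Hz


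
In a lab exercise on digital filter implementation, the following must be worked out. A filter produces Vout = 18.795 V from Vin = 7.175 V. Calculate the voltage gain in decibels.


Voltage gain in dB:
G = 20 * log10(Vout / Vin)
  = 20 * log10(18.795 / 7.175)
  = 20 * log10(2.619512)
  = 20 * 0.41822
  = 8.36 dB

8.36 dB


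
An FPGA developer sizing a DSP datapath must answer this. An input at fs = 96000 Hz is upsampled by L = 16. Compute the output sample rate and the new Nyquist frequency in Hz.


Step 1 — output sample rate after interpolation by L:
fs_out = L * fs_in = 16 * 96000 = 1536000 Hz

Step 2 — Nyquist frequency of the output stream:
f_Nyq = fs_out / 2 = 1536000 / 2 = 768000.0 Hz

fs_out = 1536000 Hz; f_Nyquist = 768000.0 Hz


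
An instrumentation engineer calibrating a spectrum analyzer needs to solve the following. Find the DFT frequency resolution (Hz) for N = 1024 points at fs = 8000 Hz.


DFT frequency resolution:
df = fs / N
   = 8000 / 1024
   = 7.8125 Hz

7.8125 Hz


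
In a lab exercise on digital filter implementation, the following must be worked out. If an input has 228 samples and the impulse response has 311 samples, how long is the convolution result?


Linear convolution output length:
L = N + M - 1
  = 228 + 311 - 1
  = 538 samples

538


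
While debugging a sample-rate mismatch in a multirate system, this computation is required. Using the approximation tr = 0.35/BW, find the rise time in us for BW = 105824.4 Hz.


Rise time from bandwidth relationship:
tr = 0.35 / BW
   = 0.35 / 105824.4
   = 3.307365787e-06 s
   = 3.3074 us

3.3074 us


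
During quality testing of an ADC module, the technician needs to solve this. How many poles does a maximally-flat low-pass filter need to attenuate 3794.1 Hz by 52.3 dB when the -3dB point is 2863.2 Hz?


Butterworth filter order formula:
n = log10(10^(A/10) - 1) / (2 * log10(f_stop/f_pass))
10^(52.3/10) - 1 = 169823.3652
f_stop/f_pass = 3794.1 / 2863.2 = 1.3251
n = 21.3893 -> ceil = 22

22


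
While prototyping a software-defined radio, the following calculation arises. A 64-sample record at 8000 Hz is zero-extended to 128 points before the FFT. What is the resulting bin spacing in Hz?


Frequency resolution after zero-padding:
N_padded = 64 * 2 = 128
df = fs / N_padded
   = 8000 / 128
   = 62.5 Hz

62.5 Hz


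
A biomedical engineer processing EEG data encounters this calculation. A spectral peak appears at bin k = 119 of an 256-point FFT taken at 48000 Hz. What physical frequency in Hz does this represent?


Frequency of DFT bin k:
f_k = k * fs / N
    = 119 * 48000 / 256
    = 5712000 / 256
    = 22312.5 Hz

22312.5 Hz


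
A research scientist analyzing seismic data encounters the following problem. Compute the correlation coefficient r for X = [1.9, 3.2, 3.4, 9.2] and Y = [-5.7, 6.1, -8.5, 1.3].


Pearson correlation coefficient (population):
r = cov(X,Y) / (std(X) * std(Y))
Mean X = 4.425, Mean Y = -1.7
Cov(X,Y) = 5.46
Std(X) = 2.816358, Std(Y) = 5.746303
r = 0.3374

0.3374


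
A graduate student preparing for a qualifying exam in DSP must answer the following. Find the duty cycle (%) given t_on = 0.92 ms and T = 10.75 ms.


Duty cycle as a percentage:
DC = (t_on / T) * 100
   = (0.92 / 10.75) * 100
   = 0.085581 * 100
   = 8.56 %

8.56 %


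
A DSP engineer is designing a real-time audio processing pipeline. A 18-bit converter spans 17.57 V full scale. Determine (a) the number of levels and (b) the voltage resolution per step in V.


Step 1 — number of quantization levels:
L = 2^N = 2^18 = 262144

Step 2 — LSB step size:
delta = Vfs / L
      = 17.57 / 262144
      = 6.702e-05 V

Levels = 262144; step size = 6.702e-05 V


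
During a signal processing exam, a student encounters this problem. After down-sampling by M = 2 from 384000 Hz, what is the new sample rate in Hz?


Decimation reduces the sample rate:
fs_out = fs_in / M
       = 384000 / 2
       = 192000.0 Hz

192000.0 Hz


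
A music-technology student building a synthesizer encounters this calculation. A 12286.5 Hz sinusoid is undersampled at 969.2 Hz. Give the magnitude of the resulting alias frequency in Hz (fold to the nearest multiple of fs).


Compute the nearest integer multiple of fs to the signal:
n = round(12286.5 / 969.2) = 13
f_alias = |12286.5 - 13 * 969.2|
        = |12286.5 - 12599.6|
        = 313.1 Hz

313.1


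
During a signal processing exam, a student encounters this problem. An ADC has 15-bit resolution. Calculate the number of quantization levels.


Number of quantization levels = 2^N
= 2^15
= 32768

32768


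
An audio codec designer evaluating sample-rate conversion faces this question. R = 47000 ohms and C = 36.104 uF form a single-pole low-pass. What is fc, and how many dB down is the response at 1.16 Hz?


Step 1 — cutoff frequency:
fc = 1 / (2*pi*R*C)
C = 36.104 uF = 3.6104e-05 F
fc = 1 / (2*pi*47000*3.6104e-05)
   = 0.0937922 Hz

Step 2 — magnitude at f = 1.16 Hz:
|H(f)| = 1 / sqrt(1 + (f/fc)^2)
f/fc = 1.16 / 0.0937922 = 12.367766
|H| = 1 / sqrt(1 + 152.961636) = 0.0805923
|H|_dB = 20*log10(0.0805923) = -21.87 dB

fc = 0.0937922 Hz; |H(1.16 Hz)| = -21.87 dB


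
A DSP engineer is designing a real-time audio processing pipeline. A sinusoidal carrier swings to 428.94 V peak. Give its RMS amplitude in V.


RMS voltage for a sinusoidal waveform:
V_rms = V_peak / sqrt(2)
      = 428.94 / 1.414214
      = 303.306 V

303.306 V


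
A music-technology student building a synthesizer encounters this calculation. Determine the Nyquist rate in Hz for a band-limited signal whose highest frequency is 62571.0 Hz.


The Nyquist rate is twice the maximum frequency component.
fs_min = 2 * fmax
      = 2 * 62571.0
      = 125142.0 Hz

125142.0


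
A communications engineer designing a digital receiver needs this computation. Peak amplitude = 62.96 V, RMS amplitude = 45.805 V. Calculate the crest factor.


Crest factor is the ratio of peak to RMS:
CF = V_peak / V_rms
   = 62.96 / 45.805
   = 1.3745

1.3745


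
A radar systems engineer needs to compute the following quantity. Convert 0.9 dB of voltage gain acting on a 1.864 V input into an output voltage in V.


Output voltage from dB gain:
V_out = V_in * 10^(gain_dB / 20)
      = 1.864 * 10^(0.9 / 20)
      = 1.864 * 1.109175
      = 2.0675 V

2.0675 V


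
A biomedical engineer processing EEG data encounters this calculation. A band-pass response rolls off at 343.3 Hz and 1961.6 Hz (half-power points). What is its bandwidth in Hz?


Bandwidth is the difference of -3dB frequencies:
BW = f_high - f_low
   = 1961.6 - 343.3
   = 1618.3 Hz

1618.3 Hz


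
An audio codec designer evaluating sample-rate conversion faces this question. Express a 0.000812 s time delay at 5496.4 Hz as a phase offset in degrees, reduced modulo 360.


Phase shift from frequency and time delay:
phi = 360 * f * t_delay
    = 360 * 5496.4 * 0.000812
    = 1606.71 degrees
    mod 360 = 166.71 degrees

166.71 degrees


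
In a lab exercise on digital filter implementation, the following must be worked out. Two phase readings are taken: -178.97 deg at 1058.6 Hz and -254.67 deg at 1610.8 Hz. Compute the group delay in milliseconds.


Group delay from phase difference:
tau = -d(phi)/d(omega)
d(phi) = -75.7 deg = -1.321214 rad
d(omega) = 2*pi*(1610.8 - 1058.6) = 3469.5749 rad/s
tau = -(-1.321214) / 3469.5749
    = 0.3808 ms

0.3808 ms
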